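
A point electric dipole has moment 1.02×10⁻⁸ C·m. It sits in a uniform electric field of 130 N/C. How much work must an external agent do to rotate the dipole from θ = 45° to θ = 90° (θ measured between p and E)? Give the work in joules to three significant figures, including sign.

W ≈ 9.38×10⁻⁷ J

W_ext = ΔU = U(θ₂) − U(θ₁) = −pE cosθ₂ − (−pE cosθ₁) = pE(cosθ₁ − cosθ₂).
W = (1.02×10⁻⁸)(130)·(cos45° − cos90°) = (1.326×10⁻⁶)·(+0.7071) = 9.376×10⁻⁷ J.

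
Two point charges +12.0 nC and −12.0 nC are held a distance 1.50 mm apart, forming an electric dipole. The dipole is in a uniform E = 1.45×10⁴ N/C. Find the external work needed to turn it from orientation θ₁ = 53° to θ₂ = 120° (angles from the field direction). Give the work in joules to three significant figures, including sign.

W ≈ 2.88×10⁻⁷ J

Dipole moment p = qd = (1.20×10⁻⁸ C)(0.00150 m) = 1.80×10⁻¹¹ C·m.
W_ext = ΔU = U(θ₂) − U(θ₁) = −pE cosθ₂ − (−pE cosθ₁) = pE(cosθ₁ − cosθ₂).
W = (1.80×10⁻¹¹)(1.45×10⁴)·(cos53° − cos120°) = (2.610×10⁻⁷)·(+1.1018) = 2.876×10⁻⁷ J.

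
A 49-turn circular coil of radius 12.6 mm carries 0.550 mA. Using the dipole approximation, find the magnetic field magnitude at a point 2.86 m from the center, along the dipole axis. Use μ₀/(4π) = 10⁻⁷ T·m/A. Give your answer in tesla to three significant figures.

B ≈ 1.15×10⁻¹³ T

m = NIA = NIπa² = 49·(5.50×10⁻⁴)·π·(0.0126)² = 1.344×10⁻⁵ A·m².
On axis B = (μ₀/4π)·2m/r³.
B = 2·(10⁻⁷)·(1.344×10⁻⁵) / (2.86)³ = 1.149×10⁻¹³ T.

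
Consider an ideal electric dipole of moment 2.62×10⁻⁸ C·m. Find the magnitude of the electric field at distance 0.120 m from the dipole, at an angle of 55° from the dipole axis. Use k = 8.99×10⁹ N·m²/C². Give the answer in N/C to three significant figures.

At angle θ the dipole field magnitude is E = (kp/r³)·√(1 + 3cos²θ).
kp/r³ = (8.99×10⁹)(2.62×10⁻⁸) / (0.120)³ = 1.363×10⁵ N/C.
√(1 + 3cos²55°) = √(1 + 3·0.3290) = √1.9870 ≈ 1.4096.
E ≈ 1.363×10⁵ × 1.410 = 1.921×10⁵ N/C.

E ≈ 1.92×10⁵ N/C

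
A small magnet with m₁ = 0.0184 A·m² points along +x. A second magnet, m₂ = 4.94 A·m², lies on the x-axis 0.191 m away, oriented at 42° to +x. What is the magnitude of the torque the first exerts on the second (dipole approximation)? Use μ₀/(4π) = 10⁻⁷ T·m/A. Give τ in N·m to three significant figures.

Dipole B is on the axis of dipole A, so B₁ there is axial: B₁ = (μ₀/4π)·2m₁/r³ along +x.
B₁ = 2(10⁻⁷)(0.0184)/(0.191)³ = 5.281×10⁻⁷ T.
τ = m₂ B₁ sinθ.
τ = (4.94)(5.281×10⁻⁷)·sin42° = 1.746×10⁻⁶ N·m.

τ ≈ 1.75×10⁻⁶ N·m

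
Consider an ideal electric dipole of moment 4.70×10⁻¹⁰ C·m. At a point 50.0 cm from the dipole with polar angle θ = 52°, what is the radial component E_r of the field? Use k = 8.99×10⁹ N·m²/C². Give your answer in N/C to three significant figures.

E_r ≈ 41.6 N/C

For a dipole, E_r = (2kp cosθ)/r³.
kp/r³ = (8.99×10⁹)(4.70×10⁻¹⁰)/(0.500)³ = 33.80 N/C.
E_r = 2·33.80·cos52° = 41.62 N/C.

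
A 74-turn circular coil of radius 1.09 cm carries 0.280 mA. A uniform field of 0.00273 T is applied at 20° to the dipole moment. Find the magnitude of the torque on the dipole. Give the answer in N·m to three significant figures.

m = NIA = NIπa² = 74·(2.80×10⁻⁴)·π·(0.0109)² = 7.734×10⁻⁶ A·m².
Torque on a magnetic dipole: τ = mB sinθ.
τ = (7.734×10⁻⁶)(0.00273)·sin20° = 7.221×10⁻⁹ N·m.

τ ≈ 7.22×10⁻⁹ N·m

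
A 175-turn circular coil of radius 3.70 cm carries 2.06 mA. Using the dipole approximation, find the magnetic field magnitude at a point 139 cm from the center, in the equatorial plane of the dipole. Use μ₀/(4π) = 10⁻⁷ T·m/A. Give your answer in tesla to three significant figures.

m = NIA = NIπa² = 175·(0.00206)·π·(0.0370)² = 0.00155 A·m².
In the equatorial plane B = (μ₀/4π)·m/r³ (half the axial value).
B = (10⁻⁷)·(0.00155) / (1.39)³ = 5.771×10⁻¹¹ T.

B ≈ 5.77×10⁻¹¹ T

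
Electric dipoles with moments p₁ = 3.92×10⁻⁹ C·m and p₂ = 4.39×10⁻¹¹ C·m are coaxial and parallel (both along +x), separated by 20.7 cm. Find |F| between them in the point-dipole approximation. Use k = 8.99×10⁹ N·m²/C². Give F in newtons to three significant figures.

F ≈ 5.06×10⁻⁶ N

On-axis field of dipole 1 at distance r: E = 2kp₁/r³. Force on dipole 2 is F = p₂·dE/dr (gradient along axis).
dE/dr = −6kp₁/r⁴, so |F| = 6kp₁p₂/r⁴ (attractive for aligned moments).
F = 6(8.99×10⁹)(3.92×10⁻⁹)(4.39×10⁻¹¹)/(0.207)⁴ = 5.056×10⁻⁶ N.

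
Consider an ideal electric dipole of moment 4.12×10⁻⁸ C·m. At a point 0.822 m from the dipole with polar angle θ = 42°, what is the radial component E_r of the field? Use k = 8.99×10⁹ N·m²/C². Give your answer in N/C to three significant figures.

E_r ≈ 991 N/C

For a dipole, E_r = (2kp cosθ)/r³.
kp/r³ = (8.99×10⁹)(4.12×10⁻⁸)/(0.822)³ = 666.9 N/C.
E_r = 2·666.9·cos42° = 991.2 N/C.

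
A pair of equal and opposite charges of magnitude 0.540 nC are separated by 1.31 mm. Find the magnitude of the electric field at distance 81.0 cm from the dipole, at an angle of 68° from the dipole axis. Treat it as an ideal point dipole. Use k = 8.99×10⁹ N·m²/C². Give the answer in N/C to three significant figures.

Dipole moment p = qd = (5.40×10⁻¹⁰ C)(0.00131 m) = 7.074×10⁻¹³ C·m.
At angle θ the dipole field magnitude is E = (kp/r³)·√(1 + 3cos²θ).
kp/r³ = (8.99×10⁹)(7.074×10⁻¹³) / (0.810)³ = 0.01197 N/C.
√(1 + 3cos²68°) = √(1 + 3·0.1403) = √1.4210 ≈ 1.1921.
E ≈ 0.01197 × 1.192 = 0.01426 N/C.

E ≈ 0.0143 N/C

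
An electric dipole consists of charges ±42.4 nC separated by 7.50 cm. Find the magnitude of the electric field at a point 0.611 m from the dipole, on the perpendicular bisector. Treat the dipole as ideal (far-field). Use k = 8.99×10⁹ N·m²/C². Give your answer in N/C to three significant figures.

Dipole moment p = qd = (4.24×10⁻⁸ C)(0.0750 m) = 3.18×10⁻⁹ C·m.
In the equatorial plane E = kp/r³.
E = (8.99×10⁹)(3.18×10⁻⁹) / (0.611)³ = 125.3 N/C.

E ≈ 125 N/C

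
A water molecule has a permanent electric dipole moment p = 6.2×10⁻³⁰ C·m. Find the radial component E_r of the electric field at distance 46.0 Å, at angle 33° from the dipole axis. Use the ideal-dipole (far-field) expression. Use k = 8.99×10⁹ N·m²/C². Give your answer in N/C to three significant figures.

E_r ≈ 9.61×10⁵ N/C

For a dipole, E_r = (2kp cosθ)/r³.
kp/r³ = (8.99×10⁹)(6.20×10⁻³⁰)/(4.60×10⁻⁹)³ = 5.726×10⁵ N/C.
E_r = 2·5.726×10⁵·cos33° = 9.605×10⁵ N/C.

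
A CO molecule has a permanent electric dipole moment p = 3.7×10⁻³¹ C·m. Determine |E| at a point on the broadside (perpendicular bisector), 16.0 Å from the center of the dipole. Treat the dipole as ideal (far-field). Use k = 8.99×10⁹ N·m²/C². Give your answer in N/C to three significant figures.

On the perpendicular bisector E = kp/r³ (half the axial value at the same distance).
E = (8.99×10⁹)(3.70×10⁻³¹) / (1.60×10⁻⁹)³ = 8.121×10⁵ N/C.

E ≈ 8.12×10⁵ N/C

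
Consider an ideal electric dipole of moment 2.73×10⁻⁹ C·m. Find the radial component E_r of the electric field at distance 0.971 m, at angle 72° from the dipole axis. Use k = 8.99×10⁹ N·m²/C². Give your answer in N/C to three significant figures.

E_r ≈ 16.6 N/C

For a dipole, E_r = (2kp cosθ)/r³.
kp/r³ = (8.99×10⁹)(2.73×10⁻⁹)/(0.971)³ = 26.81 N/C.
E_r = 2·26.81·cos72° = 16.57 N/C.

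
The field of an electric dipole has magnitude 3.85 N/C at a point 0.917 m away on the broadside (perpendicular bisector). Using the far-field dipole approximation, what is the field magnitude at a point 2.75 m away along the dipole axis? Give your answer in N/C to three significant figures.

Dipole fields scale as 1/r³ in the far field.
The axial field is twice the equatorial field at the same r, so the geometry factor is 2/1.
E₂ = E₁ · (2/1) · (r₁/r₂)³ = 3.85 · 2 · (0.917/2.75)³.
(r₁/r₂)³ = (0.3335)³ = 0.03708.
E₂ ≈ 0.2855 N/C.

E ≈ 0.285 N/C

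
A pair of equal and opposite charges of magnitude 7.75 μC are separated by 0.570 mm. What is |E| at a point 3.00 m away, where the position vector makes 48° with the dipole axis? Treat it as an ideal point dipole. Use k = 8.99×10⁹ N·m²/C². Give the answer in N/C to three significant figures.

E ≈ 2.25 N/C

Dipole moment p = qd = (7.75×10⁻⁶ C)(5.70×10⁻⁴ m) = 4.418×10⁻⁹ C·m.
At angle θ the dipole field magnitude is E = (kp/r³)·√(1 + 3cos²θ).
kp/r³ = (8.99×10⁹)(4.418×10⁻⁹) / (3.00)³ = 1.471 N/C.
√(1 + 3cos²48°) = √(1 + 3·0.4477) = √2.3432 ≈ 1.5308.
E ≈ 1.471 × 1.531 = 2.252 N/C.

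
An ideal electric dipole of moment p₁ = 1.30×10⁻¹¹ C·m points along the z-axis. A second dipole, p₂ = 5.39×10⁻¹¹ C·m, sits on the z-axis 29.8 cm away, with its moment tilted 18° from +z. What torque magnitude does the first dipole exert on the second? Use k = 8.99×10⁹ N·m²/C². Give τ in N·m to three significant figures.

τ ≈ 1.47×10⁻¹⁰ N·m

The second dipole sits on the axis of the first, so the field there is axial: E₁ = 2kp₁/r³ along +z.
E₁ = 2(8.99×10⁹)(1.30×10⁻¹¹)/(0.298)³ = 8.833 N/C.
Torque on the second dipole: τ = p₂ E₁ sinθ.
τ = (5.39×10⁻¹¹)(8.833)·sin18° = 1.471×10⁻¹⁰ N·m.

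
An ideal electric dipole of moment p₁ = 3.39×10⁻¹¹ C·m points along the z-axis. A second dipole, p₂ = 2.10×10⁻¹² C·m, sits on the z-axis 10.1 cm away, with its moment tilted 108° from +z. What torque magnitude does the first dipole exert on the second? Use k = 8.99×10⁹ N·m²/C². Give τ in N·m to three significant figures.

The second dipole sits on the axis of the first, so the field there is axial: E₁ = 2kp₁/r³ along +z.
E₁ = 2(8.99×10⁹)(3.39×10⁻¹¹)/(0.101)³ = 591.6 N/C.
Torque on the second dipole: τ = p₂ E₁ sinθ.
τ = (2.10×10⁻¹²)(591.6)·sin108° = 1.182×10⁻⁹ N·m.

τ ≈ 1.18×10⁻⁹ N·m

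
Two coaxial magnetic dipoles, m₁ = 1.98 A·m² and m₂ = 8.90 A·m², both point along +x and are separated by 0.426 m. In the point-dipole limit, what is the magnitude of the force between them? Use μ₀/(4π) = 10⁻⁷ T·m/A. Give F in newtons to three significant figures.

On-axis B of dipole 1: B = (μ₀/4π)·2m₁/r³. Force on dipole 2: F = m₂·dB/dr.
dB/dr = −(μ₀/4π)·6m₁/r⁴, so |F| = (μ₀/4π)·6m₁m₂/r⁴.
F = 6(10⁻⁷)(1.98)(8.90)/(0.426)⁴ = 3.210×10⁻⁴ N.

F ≈ 3.21×10⁻⁴ N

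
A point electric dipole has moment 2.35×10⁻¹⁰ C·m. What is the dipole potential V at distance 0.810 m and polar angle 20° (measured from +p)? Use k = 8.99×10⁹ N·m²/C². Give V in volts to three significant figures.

V ≈ 3.03 V

The dipole potential is V = kp cosθ / r².
V = (8.99×10⁹)(2.35×10⁻¹⁰)·cos20° / (0.810)² = 3.026 V.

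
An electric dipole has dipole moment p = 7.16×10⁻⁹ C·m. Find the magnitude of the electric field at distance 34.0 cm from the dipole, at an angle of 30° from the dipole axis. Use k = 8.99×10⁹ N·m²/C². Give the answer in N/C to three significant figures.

At angle θ the dipole field magnitude is E = (kp/r³)·√(1 + 3cos²θ).
kp/r³ = (8.99×10⁹)(7.16×10⁻⁹) / (0.340)³ = 1638 N/C.
√(1 + 3cos²30°) = √(1 + 3·0.7500) = √3.2500 ≈ 1.8028.
E ≈ 1638 × 1.803 = 2952 N/C.

E ≈ 2950 N/C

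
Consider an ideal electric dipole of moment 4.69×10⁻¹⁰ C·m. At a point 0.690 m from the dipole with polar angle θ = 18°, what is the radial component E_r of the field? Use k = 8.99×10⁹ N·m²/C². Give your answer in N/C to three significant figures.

E_r ≈ 24.4 N/C

For a dipole, E_r = (2kp cosθ)/r³.
kp/r³ = (8.99×10⁹)(4.69×10⁻¹⁰)/(0.690)³ = 12.83 N/C.
E_r = 2·12.83·cos18° = 24.41 N/C.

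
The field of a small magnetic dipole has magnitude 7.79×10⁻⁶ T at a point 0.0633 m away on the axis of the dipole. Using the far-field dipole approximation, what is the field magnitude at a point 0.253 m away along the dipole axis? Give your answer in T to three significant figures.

B ≈ 1.22×10⁻⁷ T

Dipole fields scale as 1/r³ in the far field; the geometry is the same at both points.
B₂ = B₁ · (r₁/r₂)³ = 7.79×10⁻⁶ · (0.0633/0.253)³.
(r₁/r₂)³ = (0.2502)³ = 0.01566.
B₂ ≈ 1.220×10⁻⁷ T.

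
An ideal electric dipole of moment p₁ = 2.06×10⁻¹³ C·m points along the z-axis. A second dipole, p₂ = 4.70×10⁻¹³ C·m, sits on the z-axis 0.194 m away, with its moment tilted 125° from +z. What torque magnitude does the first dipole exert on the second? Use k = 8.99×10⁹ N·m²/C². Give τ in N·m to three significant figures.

τ ≈ 1.95×10⁻¹³ N·m

The second dipole sits on the axis of the first, so the field there is axial: E₁ = 2kp₁/r³ along +z.
E₁ = 2(8.99×10⁹)(2.06×10⁻¹³)/(0.194)³ = 0.5073 N/C.
Torque on the second dipole: τ = p₂ E₁ sinθ.
τ = (4.70×10⁻¹³)(0.5073)·sin125° = 1.953×10⁻¹³ N·m.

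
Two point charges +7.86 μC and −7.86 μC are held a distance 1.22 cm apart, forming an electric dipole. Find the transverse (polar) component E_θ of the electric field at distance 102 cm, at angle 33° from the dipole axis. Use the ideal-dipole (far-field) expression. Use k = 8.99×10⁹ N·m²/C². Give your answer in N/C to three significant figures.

Dipole moment p = qd = (7.86×10⁻⁶ C)(0.0122 m) = 9.589×10⁻⁸ C·m.
For a dipole, E_θ = (kp sinθ)/r³.
kp/r³ = (8.99×10⁹)(9.589×10⁻⁸)/(1.02)³ = 812.3 N/C.
E_θ = 812.3·sin33° = 442.4 N/C.

E_θ ≈ 442 N/C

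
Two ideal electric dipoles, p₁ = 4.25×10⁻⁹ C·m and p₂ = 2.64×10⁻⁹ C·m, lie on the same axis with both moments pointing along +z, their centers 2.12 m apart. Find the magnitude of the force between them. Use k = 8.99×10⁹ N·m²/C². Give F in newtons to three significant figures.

F ≈ 3.00×10⁻⁸ N

On-axis field of dipole 1 at distance r: E = 2kp₁/r³. Force on dipole 2 is F = p₂·dE/dr (gradient along axis).
dE/dr = −6kp₁/r⁴, so |F| = 6kp₁p₂/r⁴ (attractive for aligned moments).
F = 6(8.99×10⁹)(4.25×10⁻⁹)(2.64×10⁻⁹)/(2.12)⁴ = 2.996×10⁻⁸ N.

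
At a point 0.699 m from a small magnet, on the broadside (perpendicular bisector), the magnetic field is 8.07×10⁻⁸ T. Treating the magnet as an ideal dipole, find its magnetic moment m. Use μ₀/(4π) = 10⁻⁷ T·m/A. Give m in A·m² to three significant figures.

m ≈ 0.276 A·m²

In the equatorial plane B = (μ₀/4π)·m/r³, so m = Br³·4π/(μ₀).
m = (8.07×10⁻⁸)·(0.699)³ / (10⁻⁷) = 0.2756 A·m².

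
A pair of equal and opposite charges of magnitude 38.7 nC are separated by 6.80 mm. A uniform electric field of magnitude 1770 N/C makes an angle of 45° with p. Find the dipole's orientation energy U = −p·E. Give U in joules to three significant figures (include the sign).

Dipole moment p = qd = (3.87×10⁻⁸ C)(0.00680 m) = 2.632×10⁻¹⁰ C·m.
U = −p·E = −pE cosθ.
U = −(2.632×10⁻¹⁰)(1770)·cos45° = -3.294×10⁻⁷ J.

U ≈ -3.29×10⁻⁷ J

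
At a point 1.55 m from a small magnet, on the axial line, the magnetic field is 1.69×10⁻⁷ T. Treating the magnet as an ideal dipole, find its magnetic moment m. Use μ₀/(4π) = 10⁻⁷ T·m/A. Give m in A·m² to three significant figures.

m ≈ 3.15 A·m²

On axis B = (μ₀/4π)·2m/r³, so m = Br³·4π/(μ₀·2).
m = (1.69×10⁻⁷)·(1.55)³ / (2·10⁻⁷) = 3.147 A·m².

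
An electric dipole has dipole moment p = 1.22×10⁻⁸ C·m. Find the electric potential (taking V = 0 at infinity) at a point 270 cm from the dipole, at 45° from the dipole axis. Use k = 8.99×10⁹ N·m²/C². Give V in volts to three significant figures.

V ≈ 10.6 V

The dipole potential is V = kp cosθ / r².
V = (8.99×10⁹)(1.22×10⁻⁸)·cos45° / (2.70)² = 10.64 V.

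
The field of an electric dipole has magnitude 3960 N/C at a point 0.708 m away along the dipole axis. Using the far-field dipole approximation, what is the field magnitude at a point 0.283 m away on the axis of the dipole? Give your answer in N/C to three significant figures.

Dipole fields scale as 1/r³ in the far field; the geometry is the same at both points.
E₂ = E₁ · (r₁/r₂)³ = 3960 · (0.708/0.283)³.
(r₁/r₂)³ = (2.502)³ = 15.66.
E₂ ≈ 6.201×10⁴ N/C.

E ≈ 6.20×10⁴ N/C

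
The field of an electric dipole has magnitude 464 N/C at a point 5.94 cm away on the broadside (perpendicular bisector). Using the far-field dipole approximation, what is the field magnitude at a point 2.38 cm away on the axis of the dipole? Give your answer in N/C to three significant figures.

E ≈ 1.44×10⁴ N/C

Dipole fields scale as 1/r³ in the far field.
The axial field is twice the equatorial field at the same r, so the geometry factor is 2/1.
E₂ = E₁ · (2/1) · (r₁/r₂)³ = 464 · 2 · (5.94/2.38)³.
(r₁/r₂)³ = (2.496)³ = 15.55.
E₂ ≈ 1.443×10⁴ N/C.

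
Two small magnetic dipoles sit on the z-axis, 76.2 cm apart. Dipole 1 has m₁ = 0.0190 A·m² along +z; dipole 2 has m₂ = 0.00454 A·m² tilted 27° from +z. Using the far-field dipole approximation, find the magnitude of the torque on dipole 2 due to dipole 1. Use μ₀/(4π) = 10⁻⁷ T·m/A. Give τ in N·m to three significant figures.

τ ≈ 1.77×10⁻¹¹ N·m

Dipole B is on the axis of dipole A, so B₁ there is axial: B₁ = (μ₀/4π)·2m₁/r³ along +z.
B₁ = 2(10⁻⁷)(0.0190)/(0.762)³ = 8.589×10⁻⁹ T.
τ = m₂ B₁ sinθ.
τ = (0.00454)(8.589×10⁻⁹)·sin27° = 1.770×10⁻¹¹ N·m.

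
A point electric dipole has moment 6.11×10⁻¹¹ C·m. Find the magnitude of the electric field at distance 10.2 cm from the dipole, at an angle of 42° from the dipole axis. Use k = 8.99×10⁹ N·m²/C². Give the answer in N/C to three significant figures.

E ≈ 844 N/C

At angle θ the dipole field magnitude is E = (kp/r³)·√(1 + 3cos²θ).
kp/r³ = (8.99×10⁹)(6.11×10⁻¹¹) / (0.102)³ = 517.6 N/C.
√(1 + 3cos²42°) = √(1 + 3·0.5523) = √2.6568 ≈ 1.6300.
E ≈ 517.6 × 1.630 = 843.7 N/C.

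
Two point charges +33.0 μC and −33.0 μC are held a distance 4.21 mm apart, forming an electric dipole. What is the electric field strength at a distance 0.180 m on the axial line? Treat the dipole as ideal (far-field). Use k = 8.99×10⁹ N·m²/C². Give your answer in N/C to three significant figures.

E ≈ 4.28×10⁵ N/C

Dipole moment p = qd = (3.30×10⁻⁵ C)(0.00421 m) = 1.389×10⁻⁷ C·m.
On the dipole axis E = 2kp/r³.
E = 2·(8.99×10⁹)(1.389×10⁻⁷) / (0.180)³ = 4.282×10⁵ N/C.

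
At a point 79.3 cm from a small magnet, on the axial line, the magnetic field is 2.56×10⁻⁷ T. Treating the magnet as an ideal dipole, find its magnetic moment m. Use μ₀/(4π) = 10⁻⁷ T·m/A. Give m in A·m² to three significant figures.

On axis B = (μ₀/4π)·2m/r³, so m = Br³·4π/(μ₀·2).
m = (2.56×10⁻⁷)·(0.793)³ / (2·10⁻⁷) = 0.6383 A·m².

m ≈ 0.638 A·m²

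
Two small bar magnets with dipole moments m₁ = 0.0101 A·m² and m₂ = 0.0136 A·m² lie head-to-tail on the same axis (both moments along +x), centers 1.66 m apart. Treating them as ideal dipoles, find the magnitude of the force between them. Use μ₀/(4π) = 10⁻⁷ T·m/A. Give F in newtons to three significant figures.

F ≈ 1.09×10⁻¹¹ N

On-axis B of dipole 1: B = (μ₀/4π)·2m₁/r³. Force on dipole 2: F = m₂·dB/dr.
dB/dr = −(μ₀/4π)·6m₁/r⁴, so |F| = (μ₀/4π)·6m₁m₂/r⁴.
F = 6(10⁻⁷)(0.0101)(0.0136)/(1.66)⁴ = 1.085×10⁻¹¹ N.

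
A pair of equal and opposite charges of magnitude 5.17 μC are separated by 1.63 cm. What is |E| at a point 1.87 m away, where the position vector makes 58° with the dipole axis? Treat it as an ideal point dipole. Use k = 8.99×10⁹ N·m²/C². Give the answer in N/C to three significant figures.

E ≈ 157 N/C

Dipole moment p = qd = (5.17×10⁻⁶ C)(0.0163 m) = 8.427×10⁻⁸ C·m.
At angle θ the dipole field magnitude is E = (kp/r³)·√(1 + 3cos²θ).
kp/r³ = (8.99×10⁹)(8.427×10⁻⁸) / (1.87)³ = 115.9 N/C.
√(1 + 3cos²58°) = √(1 + 3·0.2808) = √1.8424 ≈ 1.3574.
E ≈ 115.9 × 1.357 = 157.3 N/C.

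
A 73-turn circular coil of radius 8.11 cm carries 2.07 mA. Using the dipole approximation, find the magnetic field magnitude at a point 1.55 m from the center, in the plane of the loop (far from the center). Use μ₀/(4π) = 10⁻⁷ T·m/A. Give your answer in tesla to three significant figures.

m = NIA = NIπa² = 73·(0.00207)·π·(0.0811)² = 0.003122 A·m².
In the equatorial plane B = (μ₀/4π)·m/r³ (half the axial value).
B = (10⁻⁷)·(0.003122) / (1.55)³ = 8.384×10⁻¹¹ T.

B ≈ 8.38×10⁻¹¹ T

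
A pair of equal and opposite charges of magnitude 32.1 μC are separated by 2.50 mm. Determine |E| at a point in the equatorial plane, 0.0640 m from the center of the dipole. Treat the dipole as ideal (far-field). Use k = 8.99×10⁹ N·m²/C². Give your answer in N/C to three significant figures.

Dipole moment p = qd = (3.21×10⁻⁵ C)(0.00250 m) = 8.025×10⁻⁸ C·m.
In the equatorial plane E = kp/r³.
E = (8.99×10⁹)(8.025×10⁻⁸) / (0.0640)³ = 2.752×10⁶ N/C.

E ≈ 2.75×10⁶ N/C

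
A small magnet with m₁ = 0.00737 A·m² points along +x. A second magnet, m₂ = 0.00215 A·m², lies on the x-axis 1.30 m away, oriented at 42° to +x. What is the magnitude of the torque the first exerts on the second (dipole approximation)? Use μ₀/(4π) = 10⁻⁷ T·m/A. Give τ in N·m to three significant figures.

Dipole B is on the axis of dipole A, so B₁ there is axial: B₁ = (μ₀/4π)·2m₁/r³ along +x.
B₁ = 2(10⁻⁷)(0.00737)/(1.30)³ = 6.709×10⁻¹⁰ T.
τ = m₂ B₁ sinθ.
τ = (0.00215)(6.709×10⁻¹⁰)·sin42° = 9.652×10⁻¹³ N·m.

τ ≈ 9.65×10⁻¹³ N·m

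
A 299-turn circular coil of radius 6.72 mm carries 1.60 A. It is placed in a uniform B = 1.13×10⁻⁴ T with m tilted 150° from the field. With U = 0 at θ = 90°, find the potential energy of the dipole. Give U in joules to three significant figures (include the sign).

m = NIA = NIπa² = 299·(1.60)·π·(0.00672)² = 0.06787 A·m².
U = −m·B = −mB cosθ.
U = −(0.06787)(1.13×10⁻⁴)·cos150° = 6.642×10⁻⁶ J.

U ≈ 6.64×10⁻⁶ J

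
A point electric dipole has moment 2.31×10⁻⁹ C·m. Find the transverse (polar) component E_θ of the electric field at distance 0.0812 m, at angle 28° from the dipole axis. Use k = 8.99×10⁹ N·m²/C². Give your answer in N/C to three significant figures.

For a dipole, E_θ = (kp sinθ)/r³.
kp/r³ = (8.99×10⁹)(2.31×10⁻⁹)/(0.0812)³ = 3.879×10⁴ N/C.
E_θ = 3.879×10⁴·sin28° = 1.821×10⁴ N/C.

E_θ ≈ 1.82×10⁴ N/C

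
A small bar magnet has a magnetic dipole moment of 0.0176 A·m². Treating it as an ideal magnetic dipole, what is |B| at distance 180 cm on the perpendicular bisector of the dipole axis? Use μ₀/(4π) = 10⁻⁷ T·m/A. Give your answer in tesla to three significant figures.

In the equatorial plane B = (μ₀/4π)·m/r³ (half the axial value).
B = (10⁻⁷)·(0.0176) / (1.80)³ = 3.018×10⁻¹⁰ T.

B ≈ 3.02×10⁻¹⁰ T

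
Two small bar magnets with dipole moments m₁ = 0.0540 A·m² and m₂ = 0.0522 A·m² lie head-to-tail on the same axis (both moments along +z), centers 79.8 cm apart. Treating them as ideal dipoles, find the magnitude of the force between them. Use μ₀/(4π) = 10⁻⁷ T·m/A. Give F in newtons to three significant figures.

F ≈ 4.17×10⁻⁹ N

On-axis B of dipole 1: B = (μ₀/4π)·2m₁/r³. Force on dipole 2: F = m₂·dB/dr.
dB/dr = −(μ₀/4π)·6m₁/r⁴, so |F| = (μ₀/4π)·6m₁m₂/r⁴.
F = 6(10⁻⁷)(0.0540)(0.0522)/(0.798)⁴ = 4.171×10⁻⁹ N.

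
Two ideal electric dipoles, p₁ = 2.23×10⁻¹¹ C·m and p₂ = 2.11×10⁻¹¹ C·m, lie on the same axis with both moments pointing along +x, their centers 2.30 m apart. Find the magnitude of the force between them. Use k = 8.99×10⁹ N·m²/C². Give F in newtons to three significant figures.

F ≈ 9.07×10⁻¹³ N

On-axis field of dipole 1 at distance r: E = 2kp₁/r³. Force on dipole 2 is F = p₂·dE/dr (gradient along axis).
dE/dr = −6kp₁/r⁴, so |F| = 6kp₁p₂/r⁴ (attractive for aligned moments).
F = 6(8.99×10⁹)(2.23×10⁻¹¹)(2.11×10⁻¹¹)/(2.30)⁴ = 9.070×10⁻¹³ N.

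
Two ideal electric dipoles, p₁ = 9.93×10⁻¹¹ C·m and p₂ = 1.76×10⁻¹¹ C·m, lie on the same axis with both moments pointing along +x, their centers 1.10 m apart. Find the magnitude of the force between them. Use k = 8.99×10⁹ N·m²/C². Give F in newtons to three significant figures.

F ≈ 6.44×10⁻¹¹ N

On-axis field of dipole 1 at distance r: E = 2kp₁/r³. Force on dipole 2 is F = p₂·dE/dr (gradient along axis).
dE/dr = −6kp₁/r⁴, so |F| = 6kp₁p₂/r⁴ (attractive for aligned moments).
F = 6(8.99×10⁹)(9.93×10⁻¹¹)(1.76×10⁻¹¹)/(1.10)⁴ = 6.439×10⁻¹¹ N.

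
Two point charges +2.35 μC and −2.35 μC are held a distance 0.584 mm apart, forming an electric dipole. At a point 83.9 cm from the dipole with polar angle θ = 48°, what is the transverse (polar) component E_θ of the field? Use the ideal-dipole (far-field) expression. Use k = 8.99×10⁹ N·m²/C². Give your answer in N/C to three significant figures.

Dipole moment p = qd = (2.35×10⁻⁶ C)(5.84×10⁻⁴ m) = 1.372×10⁻⁹ C·m.
For a dipole, E_θ = (kp sinθ)/r³.
kp/r³ = (8.99×10⁹)(1.372×10⁻⁹)/(0.839)³ = 20.88 N/C.
E_θ = 20.88·sin48° = 15.52 N/C.

E_θ ≈ 15.5 N/C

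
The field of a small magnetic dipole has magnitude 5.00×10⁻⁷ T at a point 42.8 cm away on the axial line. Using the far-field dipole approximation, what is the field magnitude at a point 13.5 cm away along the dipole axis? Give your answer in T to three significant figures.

Dipole fields scale as 1/r³ in the far field; the geometry is the same at both points.
B₂ = B₁ · (r₁/r₂)³ = 5.00×10⁻⁷ · (42.8/13.5)³.
(r₁/r₂)³ = (3.17)³ = 31.87.
B₂ ≈ 1.593×10⁻⁵ T.

B ≈ 1.59×10⁻⁵ T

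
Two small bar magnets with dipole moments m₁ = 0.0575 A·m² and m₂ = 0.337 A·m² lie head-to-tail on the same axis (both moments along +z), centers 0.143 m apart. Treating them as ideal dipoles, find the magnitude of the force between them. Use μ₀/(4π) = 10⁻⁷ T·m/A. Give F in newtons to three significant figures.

On-axis B of dipole 1: B = (μ₀/4π)·2m₁/r³. Force on dipole 2: F = m₂·dB/dr.
dB/dr = −(μ₀/4π)·6m₁/r⁴, so |F| = (μ₀/4π)·6m₁m₂/r⁴.
F = 6(10⁻⁷)(0.0575)(0.337)/(0.143)⁴ = 2.780×10⁻⁵ N.

F ≈ 2.78×10⁻⁵ N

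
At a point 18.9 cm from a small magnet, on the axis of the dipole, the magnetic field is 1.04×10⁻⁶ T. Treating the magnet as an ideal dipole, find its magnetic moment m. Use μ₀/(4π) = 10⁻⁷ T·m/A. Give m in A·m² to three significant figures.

m ≈ 0.0351 A·m²

On axis B = (μ₀/4π)·2m/r³, so m = Br³·4π/(μ₀·2).
m = (1.04×10⁻⁶)·(0.189)³ / (2·10⁻⁷) = 0.03511 A·m².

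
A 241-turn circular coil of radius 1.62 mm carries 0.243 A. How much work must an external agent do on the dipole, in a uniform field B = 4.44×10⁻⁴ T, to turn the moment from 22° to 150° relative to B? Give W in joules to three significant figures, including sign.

m = NIA = NIπa² = 241·(0.243)·π·(0.00162)² = 4.828×10⁻⁴ A·m².
W_ext = ΔU = −mB cosθ₂ + mB cosθ₁ = mB(cosθ₁ − cosθ₂).
W = (4.828×10⁻⁴)(4.44×10⁻⁴)·(cos22° − cos150°) = (2.144×10⁻⁷)·(+1.7932) = 3.844×10⁻⁷ J.

W ≈ 3.84×10⁻⁷ J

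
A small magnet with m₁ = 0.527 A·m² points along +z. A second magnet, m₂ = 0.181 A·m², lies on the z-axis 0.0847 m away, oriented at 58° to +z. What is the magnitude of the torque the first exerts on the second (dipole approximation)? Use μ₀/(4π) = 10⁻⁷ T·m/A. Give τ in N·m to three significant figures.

τ ≈ 2.66×10⁻⁵ N·m

Dipole B is on the axis of dipole A, so B₁ there is axial: B₁ = (μ₀/4π)·2m₁/r³ along +z.
B₁ = 2(10⁻⁷)(0.527)/(0.0847)³ = 1.735×10⁻⁴ T.
τ = m₂ B₁ sinθ.
τ = (0.181)(1.735×10⁻⁴)·sin58° = 2.662×10⁻⁵ N·m.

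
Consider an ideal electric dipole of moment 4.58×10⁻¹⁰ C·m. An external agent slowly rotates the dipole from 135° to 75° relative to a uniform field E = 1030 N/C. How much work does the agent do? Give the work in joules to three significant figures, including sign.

W_ext = ΔU = U(θ₂) − U(θ₁) = −pE cosθ₂ − (−pE cosθ₁) = pE(cosθ₁ − cosθ₂).
W = (4.58×10⁻¹⁰)(1030)·(cos135° − cos75°) = (4.717×10⁻⁷)·(-0.9659) = -4.557×10⁻⁷ J.

W ≈ -4.56×10⁻⁷ J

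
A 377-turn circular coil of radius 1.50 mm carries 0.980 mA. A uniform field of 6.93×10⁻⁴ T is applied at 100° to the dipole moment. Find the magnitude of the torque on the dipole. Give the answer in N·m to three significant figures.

τ ≈ 1.78×10⁻⁹ N·m

m = NIA = NIπa² = 377·(9.80×10⁻⁴)·π·(0.00150)² = 2.612×10⁻⁶ A·m².
Torque on a magnetic dipole: τ = mB sinθ.
τ = (2.612×10⁻⁶)(6.93×10⁻⁴)·sin100° = 1.783×10⁻⁹ N·m.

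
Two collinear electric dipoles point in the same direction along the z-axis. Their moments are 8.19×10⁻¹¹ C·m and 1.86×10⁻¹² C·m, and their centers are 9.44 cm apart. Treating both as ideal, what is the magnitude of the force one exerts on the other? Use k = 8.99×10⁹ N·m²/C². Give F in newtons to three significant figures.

On-axis field of dipole 1 at distance r: E = 2kp₁/r³. Force on dipole 2 is F = p₂·dE/dr (gradient along axis).
dE/dr = −6kp₁/r⁴, so |F| = 6kp₁p₂/r⁴ (attractive for aligned moments).
F = 6(8.99×10⁹)(8.19×10⁻¹¹)(1.86×10⁻¹²)/(0.0944)⁴ = 1.035×10⁻⁷ N.

F ≈ 1.03×10⁻⁷ N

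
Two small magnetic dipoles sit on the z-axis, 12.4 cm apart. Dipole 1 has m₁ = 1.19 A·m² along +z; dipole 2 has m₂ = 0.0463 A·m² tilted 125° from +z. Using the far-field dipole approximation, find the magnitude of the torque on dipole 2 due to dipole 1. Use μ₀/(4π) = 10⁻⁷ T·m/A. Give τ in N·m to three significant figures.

τ ≈ 4.73×10⁻⁶ N·m

Dipole B is on the axis of dipole A, so B₁ there is axial: B₁ = (μ₀/4π)·2m₁/r³ along +z.
B₁ = 2(10⁻⁷)(1.19)/(0.124)³ = 1.248×10⁻⁴ T.
τ = m₂ B₁ sinθ.
τ = (0.0463)(1.248×10⁻⁴)·sin125° = 4.734×10⁻⁶ N·m.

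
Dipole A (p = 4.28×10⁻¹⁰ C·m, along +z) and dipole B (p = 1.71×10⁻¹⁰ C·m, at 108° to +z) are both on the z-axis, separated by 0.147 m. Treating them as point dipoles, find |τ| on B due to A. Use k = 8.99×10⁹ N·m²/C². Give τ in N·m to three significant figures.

τ ≈ 3.94×10⁻⁷ N·m

The second dipole sits on the axis of the first, so the field there is axial: E₁ = 2kp₁/r³ along +z.
E₁ = 2(8.99×10⁹)(4.28×10⁻¹⁰)/(0.147)³ = 2423 N/C.
Torque on the second dipole: τ = p₂ E₁ sinθ.
τ = (1.71×10⁻¹⁰)(2423)·sin108° = 3.940×10⁻⁷ N·m.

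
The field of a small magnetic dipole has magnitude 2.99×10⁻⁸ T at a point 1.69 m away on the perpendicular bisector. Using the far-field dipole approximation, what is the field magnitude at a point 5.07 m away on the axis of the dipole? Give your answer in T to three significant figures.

B ≈ 2.21×10⁻⁹ T

Dipole fields scale as 1/r³ in the far field.
The axial field is twice the equatorial field at the same r, so the geometry factor is 2/1.
B₂ = B₁ · (2/1) · (r₁/r₂)³ = 2.99×10⁻⁸ · 2 · (1.69/5.07)³.
(r₁/r₂)³ = (0.3333)³ = 0.03704.
B₂ ≈ 2.215×10⁻⁹ T.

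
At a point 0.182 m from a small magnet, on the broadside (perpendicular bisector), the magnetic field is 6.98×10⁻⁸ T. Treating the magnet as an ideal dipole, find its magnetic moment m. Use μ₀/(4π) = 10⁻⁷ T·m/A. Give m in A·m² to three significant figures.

In the equatorial plane B = (μ₀/4π)·m/r³, so m = Br³·4π/(μ₀).
m = (6.98×10⁻⁸)·(0.182)³ / (10⁻⁷) = 0.004208 A·m².

m ≈ 0.00421 A·m²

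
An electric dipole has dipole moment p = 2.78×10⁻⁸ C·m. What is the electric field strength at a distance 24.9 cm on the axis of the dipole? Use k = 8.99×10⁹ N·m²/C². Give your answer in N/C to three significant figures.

On the dipole axis E = 2kp/r³.
E = 2·(8.99×10⁹)(2.78×10⁻⁸) / (0.249)³ = 3.238×10⁴ N/C.

E ≈ 3.24×10⁴ N/C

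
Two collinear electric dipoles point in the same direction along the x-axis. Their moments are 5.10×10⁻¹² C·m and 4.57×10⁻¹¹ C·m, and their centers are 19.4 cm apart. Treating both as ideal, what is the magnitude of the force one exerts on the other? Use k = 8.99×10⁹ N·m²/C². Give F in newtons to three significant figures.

On-axis field of dipole 1 at distance r: E = 2kp₁/r³. Force on dipole 2 is F = p₂·dE/dr (gradient along axis).
dE/dr = −6kp₁/r⁴, so |F| = 6kp₁p₂/r⁴ (attractive for aligned moments).
F = 6(8.99×10⁹)(5.10×10⁻¹²)(4.57×10⁻¹¹)/(0.194)⁴ = 8.875×10⁻⁹ N.

F ≈ 8.88×10⁻⁹ N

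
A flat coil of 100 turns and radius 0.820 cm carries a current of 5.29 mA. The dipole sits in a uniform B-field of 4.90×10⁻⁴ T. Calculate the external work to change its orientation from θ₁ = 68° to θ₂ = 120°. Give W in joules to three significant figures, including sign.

W ≈ 4.79×10⁻⁸ J

m = NIA = NIπa² = 100·(0.00529)·π·(0.00820)² = 1.117×10⁻⁴ A·m².
W_ext = ΔU = −mB cosθ₂ + mB cosθ₁ = mB(cosθ₁ − cosθ₂).
W = (1.117×10⁻⁴)(4.90×10⁻⁴)·(cos68° − cos120°) = (5.473×10⁻⁸)·(+0.8746) = 4.787×10⁻⁸ J.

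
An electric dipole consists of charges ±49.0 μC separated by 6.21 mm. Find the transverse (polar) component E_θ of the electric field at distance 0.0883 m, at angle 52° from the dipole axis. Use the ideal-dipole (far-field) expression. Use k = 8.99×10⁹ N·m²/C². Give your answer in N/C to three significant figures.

E_θ ≈ 3.13×10⁶ N/C

Dipole moment p = qd = (4.90×10⁻⁵ C)(0.00621 m) = 3.043×10⁻⁷ C·m.
For a dipole, E_θ = (kp sinθ)/r³.
kp/r³ = (8.99×10⁹)(3.043×10⁻⁷)/(0.0883)³ = 3.974×10⁶ N/C.
E_θ = 3.974×10⁶·sin52° = 3.131×10⁶ N/C.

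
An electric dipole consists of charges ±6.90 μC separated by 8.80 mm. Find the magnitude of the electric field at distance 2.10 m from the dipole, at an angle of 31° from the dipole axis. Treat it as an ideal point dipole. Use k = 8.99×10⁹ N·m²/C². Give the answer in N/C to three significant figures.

Dipole moment p = qd = (6.90×10⁻⁶ C)(0.00880 m) = 6.072×10⁻⁸ C·m.
At angle θ the dipole field magnitude is E = (kp/r³)·√(1 + 3cos²θ).
kp/r³ = (8.99×10⁹)(6.072×10⁻⁸) / (2.10)³ = 58.94 N/C.
√(1 + 3cos²31°) = √(1 + 3·0.7347) = √3.2042 ≈ 1.7900.
E ≈ 58.94 × 1.790 = 105.5 N/C.

E ≈ 106 N/C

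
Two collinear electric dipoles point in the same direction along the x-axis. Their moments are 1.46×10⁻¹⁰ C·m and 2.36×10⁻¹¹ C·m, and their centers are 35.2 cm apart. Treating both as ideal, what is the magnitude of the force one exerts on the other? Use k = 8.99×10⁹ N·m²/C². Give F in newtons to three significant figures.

F ≈ 1.21×10⁻⁸ N

On-axis field of dipole 1 at distance r: E = 2kp₁/r³. Force on dipole 2 is F = p₂·dE/dr (gradient along axis).
dE/dr = −6kp₁/r⁴, so |F| = 6kp₁p₂/r⁴ (attractive for aligned moments).
F = 6(8.99×10⁹)(1.46×10⁻¹⁰)(2.36×10⁻¹¹)/(0.352)⁴ = 1.211×10⁻⁸ N.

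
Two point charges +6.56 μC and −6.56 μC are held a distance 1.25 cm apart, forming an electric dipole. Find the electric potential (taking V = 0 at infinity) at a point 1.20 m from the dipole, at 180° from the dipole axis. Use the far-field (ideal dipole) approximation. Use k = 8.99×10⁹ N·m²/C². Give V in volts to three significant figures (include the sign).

Dipole moment p = qd = (6.56×10⁻⁶ C)(0.0125 m) = 8.20×10⁻⁸ C·m.
The dipole potential is V = kp cosθ / r².
V = (8.99×10⁹)(8.20×10⁻⁸)·cos180° / (1.20)² = -511.9 V.

V ≈ -512 V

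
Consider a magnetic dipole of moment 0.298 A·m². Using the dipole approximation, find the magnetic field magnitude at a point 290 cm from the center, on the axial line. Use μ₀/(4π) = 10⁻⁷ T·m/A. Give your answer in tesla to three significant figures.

B ≈ 2.44×10⁻⁹ T

On axis B = (μ₀/4π)·2m/r³.
B = 2·(10⁻⁷)·(0.298) / (2.90)³ = 2.444×10⁻⁹ T.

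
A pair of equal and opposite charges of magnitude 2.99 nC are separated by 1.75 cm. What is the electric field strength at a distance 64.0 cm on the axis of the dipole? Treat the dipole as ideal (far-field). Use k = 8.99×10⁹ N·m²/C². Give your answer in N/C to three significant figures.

Dipole moment p = qd = (2.99×10⁻⁹ C)(0.0175 m) = 5.233×10⁻¹¹ C·m.
On the dipole axis E = 2kp/r³.
E = 2·(8.99×10⁹)(5.233×10⁻¹¹) / (0.640)³ = 3.589 N/C.

E ≈ 3.59 N/C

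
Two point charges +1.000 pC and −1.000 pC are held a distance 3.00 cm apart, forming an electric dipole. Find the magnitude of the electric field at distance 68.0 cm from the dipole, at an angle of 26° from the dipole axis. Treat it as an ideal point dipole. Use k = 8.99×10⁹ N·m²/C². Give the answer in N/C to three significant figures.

Dipole moment p = qd = (1.00×10⁻¹² C)(0.0300 m) = 3.00×10⁻¹⁴ C·m.
At angle θ the dipole field magnitude is E = (kp/r³)·√(1 + 3cos²θ).
kp/r³ = (8.99×10⁹)(3.00×10⁻¹⁴) / (0.680)³ = 8.577×10⁻⁴ N/C.
√(1 + 3cos²26°) = √(1 + 3·0.8078) = √3.4235 ≈ 1.8503.
E ≈ 8.577×10⁻⁴ × 1.850 = 0.001587 N/C.

E ≈ 0.00159 N/C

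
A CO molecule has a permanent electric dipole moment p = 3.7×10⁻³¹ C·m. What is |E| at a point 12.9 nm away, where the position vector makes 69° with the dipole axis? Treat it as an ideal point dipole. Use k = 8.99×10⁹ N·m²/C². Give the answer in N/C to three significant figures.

E ≈ 1820 N/C

At angle θ the dipole field magnitude is E = (kp/r³)·√(1 + 3cos²θ).
kp/r³ = (8.99×10⁹)(3.70×10⁻³¹) / (1.29×10⁻⁸)³ = 1550 N/C.
√(1 + 3cos²69°) = √(1 + 3·0.1284) = √1.3853 ≈ 1.1770.
E ≈ 1550 × 1.177 = 1824 N/C.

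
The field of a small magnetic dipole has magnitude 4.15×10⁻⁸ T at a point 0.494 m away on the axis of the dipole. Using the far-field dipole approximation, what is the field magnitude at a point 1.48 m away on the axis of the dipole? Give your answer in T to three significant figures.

B ≈ 1.54×10⁻⁹ T

Dipole fields scale as 1/r³ in the far field; the geometry is the same at both points.
B₂ = B₁ · (r₁/r₂)³ = 4.15×10⁻⁸ · (0.494/1.48)³.
(r₁/r₂)³ = (0.3338)³ = 0.03719.
B₂ ≈ 1.543×10⁻⁹ T.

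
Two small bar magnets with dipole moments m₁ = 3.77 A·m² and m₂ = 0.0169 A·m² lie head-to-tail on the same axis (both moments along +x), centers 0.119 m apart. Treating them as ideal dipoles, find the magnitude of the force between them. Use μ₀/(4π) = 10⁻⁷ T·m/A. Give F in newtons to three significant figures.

On-axis B of dipole 1: B = (μ₀/4π)·2m₁/r³. Force on dipole 2: F = m₂·dB/dr.
dB/dr = −(μ₀/4π)·6m₁/r⁴, so |F| = (μ₀/4π)·6m₁m₂/r⁴.
F = 6(10⁻⁷)(3.77)(0.0169)/(0.119)⁴ = 1.906×10⁻⁴ N.

F ≈ 1.91×10⁻⁴ N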